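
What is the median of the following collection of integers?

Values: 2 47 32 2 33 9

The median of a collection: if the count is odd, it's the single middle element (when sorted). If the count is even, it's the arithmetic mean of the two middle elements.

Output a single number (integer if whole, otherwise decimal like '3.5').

Answer: 20.5

Derivation:
Step 1: insert 2 -> lo=[2] (size 1, max 2) hi=[] (size 0) -> median=2
Step 2: insert 47 -> lo=[2] (size 1, max 2) hi=[47] (size 1, min 47) -> median=24.5
Step 3: insert 32 -> lo=[2, 32] (size 2, max 32) hi=[47] (size 1, min 47) -> median=32
Step 4: insert 2 -> lo=[2, 2] (size 2, max 2) hi=[32, 47] (size 2, min 32) -> median=17
Step 5: insert 33 -> lo=[2, 2, 32] (size 3, max 32) hi=[33, 47] (size 2, min 33) -> median=32
Step 6: insert 9 -> lo=[2, 2, 9] (size 3, max 9) hi=[32, 33, 47] (size 3, min 32) -> median=20.5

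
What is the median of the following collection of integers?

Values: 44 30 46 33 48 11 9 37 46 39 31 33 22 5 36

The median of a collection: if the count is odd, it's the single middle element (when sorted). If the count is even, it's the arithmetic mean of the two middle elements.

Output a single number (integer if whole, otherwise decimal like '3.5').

Step 1: insert 44 -> lo=[44] (size 1, max 44) hi=[] (size 0) -> median=44
Step 2: insert 30 -> lo=[30] (size 1, max 30) hi=[44] (size 1, min 44) -> median=37
Step 3: insert 46 -> lo=[30, 44] (size 2, max 44) hi=[46] (size 1, min 46) -> median=44
Step 4: insert 33 -> lo=[30, 33] (size 2, max 33) hi=[44, 46] (size 2, min 44) -> median=38.5
Step 5: insert 48 -> lo=[30, 33, 44] (size 3, max 44) hi=[46, 48] (size 2, min 46) -> median=44
Step 6: insert 11 -> lo=[11, 30, 33] (size 3, max 33) hi=[44, 46, 48] (size 3, min 44) -> median=38.5
Step 7: insert 9 -> lo=[9, 11, 30, 33] (size 4, max 33) hi=[44, 46, 48] (size 3, min 44) -> median=33
Step 8: insert 37 -> lo=[9, 11, 30, 33] (size 4, max 33) hi=[37, 44, 46, 48] (size 4, min 37) -> median=35
Step 9: insert 46 -> lo=[9, 11, 30, 33, 37] (size 5, max 37) hi=[44, 46, 46, 48] (size 4, min 44) -> median=37
Step 10: insert 39 -> lo=[9, 11, 30, 33, 37] (size 5, max 37) hi=[39, 44, 46, 46, 48] (size 5, min 39) -> median=38
Step 11: insert 31 -> lo=[9, 11, 30, 31, 33, 37] (size 6, max 37) hi=[39, 44, 46, 46, 48] (size 5, min 39) -> median=37
Step 12: insert 33 -> lo=[9, 11, 30, 31, 33, 33] (size 6, max 33) hi=[37, 39, 44, 46, 46, 48] (size 6, min 37) -> median=35
Step 13: insert 22 -> lo=[9, 11, 22, 30, 31, 33, 33] (size 7, max 33) hi=[37, 39, 44, 46, 46, 48] (size 6, min 37) -> median=33
Step 14: insert 5 -> lo=[5, 9, 11, 22, 30, 31, 33] (size 7, max 33) hi=[33, 37, 39, 44, 46, 46, 48] (size 7, min 33) -> median=33
Step 15: insert 36 -> lo=[5, 9, 11, 22, 30, 31, 33, 33] (size 8, max 33) hi=[36, 37, 39, 44, 46, 46, 48] (size 7, min 36) -> median=33

Answer: 33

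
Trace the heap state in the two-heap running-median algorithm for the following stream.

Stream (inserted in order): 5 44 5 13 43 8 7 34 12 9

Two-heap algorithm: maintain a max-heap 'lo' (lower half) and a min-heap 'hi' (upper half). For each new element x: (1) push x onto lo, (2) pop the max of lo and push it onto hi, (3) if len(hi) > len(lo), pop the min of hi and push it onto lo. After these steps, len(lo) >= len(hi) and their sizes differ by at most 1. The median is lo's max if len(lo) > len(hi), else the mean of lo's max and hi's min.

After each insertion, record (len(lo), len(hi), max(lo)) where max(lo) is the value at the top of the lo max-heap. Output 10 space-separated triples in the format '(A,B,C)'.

Step 1: insert 5 -> lo=[5] hi=[] -> (len(lo)=1, len(hi)=0, max(lo)=5)
Step 2: insert 44 -> lo=[5] hi=[44] -> (len(lo)=1, len(hi)=1, max(lo)=5)
Step 3: insert 5 -> lo=[5, 5] hi=[44] -> (len(lo)=2, len(hi)=1, max(lo)=5)
Step 4: insert 13 -> lo=[5, 5] hi=[13, 44] -> (len(lo)=2, len(hi)=2, max(lo)=5)
Step 5: insert 43 -> lo=[5, 5, 13] hi=[43, 44] -> (len(lo)=3, len(hi)=2, max(lo)=13)
Step 6: insert 8 -> lo=[5, 5, 8] hi=[13, 43, 44] -> (len(lo)=3, len(hi)=3, max(lo)=8)
Step 7: insert 7 -> lo=[5, 5, 7, 8] hi=[13, 43, 44] -> (len(lo)=4, len(hi)=3, max(lo)=8)
Step 8: insert 34 -> lo=[5, 5, 7, 8] hi=[13, 34, 43, 44] -> (len(lo)=4, len(hi)=4, max(lo)=8)
Step 9: insert 12 -> lo=[5, 5, 7, 8, 12] hi=[13, 34, 43, 44] -> (len(lo)=5, len(hi)=4, max(lo)=12)
Step 10: insert 9 -> lo=[5, 5, 7, 8, 9] hi=[12, 13, 34, 43, 44] -> (len(lo)=5, len(hi)=5, max(lo)=9)

Answer: (1,0,5) (1,1,5) (2,1,5) (2,2,5) (3,2,13) (3,3,8) (4,3,8) (4,4,8) (5,4,12) (5,5,9)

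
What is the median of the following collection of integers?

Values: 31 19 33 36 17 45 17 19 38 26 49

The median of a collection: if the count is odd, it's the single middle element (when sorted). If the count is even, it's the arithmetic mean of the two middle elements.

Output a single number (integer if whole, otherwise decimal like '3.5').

Answer: 31

Derivation:
Step 1: insert 31 -> lo=[31] (size 1, max 31) hi=[] (size 0) -> median=31
Step 2: insert 19 -> lo=[19] (size 1, max 19) hi=[31] (size 1, min 31) -> median=25
Step 3: insert 33 -> lo=[19, 31] (size 2, max 31) hi=[33] (size 1, min 33) -> median=31
Step 4: insert 36 -> lo=[19, 31] (size 2, max 31) hi=[33, 36] (size 2, min 33) -> median=32
Step 5: insert 17 -> lo=[17, 19, 31] (size 3, max 31) hi=[33, 36] (size 2, min 33) -> median=31
Step 6: insert 45 -> lo=[17, 19, 31] (size 3, max 31) hi=[33, 36, 45] (size 3, min 33) -> median=32
Step 7: insert 17 -> lo=[17, 17, 19, 31] (size 4, max 31) hi=[33, 36, 45] (size 3, min 33) -> median=31
Step 8: insert 19 -> lo=[17, 17, 19, 19] (size 4, max 19) hi=[31, 33, 36, 45] (size 4, min 31) -> median=25
Step 9: insert 38 -> lo=[17, 17, 19, 19, 31] (size 5, max 31) hi=[33, 36, 38, 45] (size 4, min 33) -> median=31
Step 10: insert 26 -> lo=[17, 17, 19, 19, 26] (size 5, max 26) hi=[31, 33, 36, 38, 45] (size 5, min 31) -> median=28.5
Step 11: insert 49 -> lo=[17, 17, 19, 19, 26, 31] (size 6, max 31) hi=[33, 36, 38, 45, 49] (size 5, min 33) -> median=31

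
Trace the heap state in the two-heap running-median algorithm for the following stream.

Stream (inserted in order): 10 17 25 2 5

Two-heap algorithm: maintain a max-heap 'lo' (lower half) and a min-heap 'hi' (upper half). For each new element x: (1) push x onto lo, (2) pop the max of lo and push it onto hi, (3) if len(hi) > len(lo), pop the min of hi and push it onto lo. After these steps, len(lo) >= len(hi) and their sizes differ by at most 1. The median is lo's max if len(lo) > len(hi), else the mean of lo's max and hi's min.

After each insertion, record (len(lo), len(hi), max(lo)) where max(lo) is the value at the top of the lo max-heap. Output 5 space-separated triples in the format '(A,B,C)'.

Answer: (1,0,10) (1,1,10) (2,1,17) (2,2,10) (3,2,10)

Derivation:
Step 1: insert 10 -> lo=[10] hi=[] -> (len(lo)=1, len(hi)=0, max(lo)=10)
Step 2: insert 17 -> lo=[10] hi=[17] -> (len(lo)=1, len(hi)=1, max(lo)=10)
Step 3: insert 25 -> lo=[10, 17] hi=[25] -> (len(lo)=2, len(hi)=1, max(lo)=17)
Step 4: insert 2 -> lo=[2, 10] hi=[17, 25] -> (len(lo)=2, len(hi)=2, max(lo)=10)
Step 5: insert 5 -> lo=[2, 5, 10] hi=[17, 25] -> (len(lo)=3, len(hi)=2, max(lo)=10)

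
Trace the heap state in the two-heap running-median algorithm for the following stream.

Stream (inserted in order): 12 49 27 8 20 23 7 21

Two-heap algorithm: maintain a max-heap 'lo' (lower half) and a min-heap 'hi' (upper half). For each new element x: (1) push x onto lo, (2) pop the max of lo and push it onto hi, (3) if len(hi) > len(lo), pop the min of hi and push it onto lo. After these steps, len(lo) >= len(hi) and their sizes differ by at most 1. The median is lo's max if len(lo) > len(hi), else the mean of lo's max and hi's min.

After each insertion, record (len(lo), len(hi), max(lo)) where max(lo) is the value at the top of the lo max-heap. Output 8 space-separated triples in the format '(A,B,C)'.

Answer: (1,0,12) (1,1,12) (2,1,27) (2,2,12) (3,2,20) (3,3,20) (4,3,20) (4,4,20)

Derivation:
Step 1: insert 12 -> lo=[12] hi=[] -> (len(lo)=1, len(hi)=0, max(lo)=12)
Step 2: insert 49 -> lo=[12] hi=[49] -> (len(lo)=1, len(hi)=1, max(lo)=12)
Step 3: insert 27 -> lo=[12, 27] hi=[49] -> (len(lo)=2, len(hi)=1, max(lo)=27)
Step 4: insert 8 -> lo=[8, 12] hi=[27, 49] -> (len(lo)=2, len(hi)=2, max(lo)=12)
Step 5: insert 20 -> lo=[8, 12, 20] hi=[27, 49] -> (len(lo)=3, len(hi)=2, max(lo)=20)
Step 6: insert 23 -> lo=[8, 12, 20] hi=[23, 27, 49] -> (len(lo)=3, len(hi)=3, max(lo)=20)
Step 7: insert 7 -> lo=[7, 8, 12, 20] hi=[23, 27, 49] -> (len(lo)=4, len(hi)=3, max(lo)=20)
Step 8: insert 21 -> lo=[7, 8, 12, 20] hi=[21, 23, 27, 49] -> (len(lo)=4, len(hi)=4, max(lo)=20)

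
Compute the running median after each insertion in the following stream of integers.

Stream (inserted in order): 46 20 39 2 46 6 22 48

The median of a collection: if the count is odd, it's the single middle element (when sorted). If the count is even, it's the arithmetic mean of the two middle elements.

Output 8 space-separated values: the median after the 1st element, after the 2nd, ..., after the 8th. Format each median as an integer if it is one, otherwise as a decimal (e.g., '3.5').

Step 1: insert 46 -> lo=[46] (size 1, max 46) hi=[] (size 0) -> median=46
Step 2: insert 20 -> lo=[20] (size 1, max 20) hi=[46] (size 1, min 46) -> median=33
Step 3: insert 39 -> lo=[20, 39] (size 2, max 39) hi=[46] (size 1, min 46) -> median=39
Step 4: insert 2 -> lo=[2, 20] (size 2, max 20) hi=[39, 46] (size 2, min 39) -> median=29.5
Step 5: insert 46 -> lo=[2, 20, 39] (size 3, max 39) hi=[46, 46] (size 2, min 46) -> median=39
Step 6: insert 6 -> lo=[2, 6, 20] (size 3, max 20) hi=[39, 46, 46] (size 3, min 39) -> median=29.5
Step 7: insert 22 -> lo=[2, 6, 20, 22] (size 4, max 22) hi=[39, 46, 46] (size 3, min 39) -> median=22
Step 8: insert 48 -> lo=[2, 6, 20, 22] (size 4, max 22) hi=[39, 46, 46, 48] (size 4, min 39) -> median=30.5

Answer: 46 33 39 29.5 39 29.5 22 30.5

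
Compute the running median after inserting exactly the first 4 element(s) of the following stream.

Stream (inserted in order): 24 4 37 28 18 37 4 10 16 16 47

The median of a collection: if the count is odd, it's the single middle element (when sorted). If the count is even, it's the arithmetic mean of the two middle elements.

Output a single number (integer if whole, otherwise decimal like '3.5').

Step 1: insert 24 -> lo=[24] (size 1, max 24) hi=[] (size 0) -> median=24
Step 2: insert 4 -> lo=[4] (size 1, max 4) hi=[24] (size 1, min 24) -> median=14
Step 3: insert 37 -> lo=[4, 24] (size 2, max 24) hi=[37] (size 1, min 37) -> median=24
Step 4: insert 28 -> lo=[4, 24] (size 2, max 24) hi=[28, 37] (size 2, min 28) -> median=26

Answer: 26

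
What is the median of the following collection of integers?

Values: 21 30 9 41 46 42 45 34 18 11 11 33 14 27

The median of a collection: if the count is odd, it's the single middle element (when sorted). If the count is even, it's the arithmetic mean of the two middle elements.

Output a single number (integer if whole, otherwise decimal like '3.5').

Step 1: insert 21 -> lo=[21] (size 1, max 21) hi=[] (size 0) -> median=21
Step 2: insert 30 -> lo=[21] (size 1, max 21) hi=[30] (size 1, min 30) -> median=25.5
Step 3: insert 9 -> lo=[9, 21] (size 2, max 21) hi=[30] (size 1, min 30) -> median=21
Step 4: insert 41 -> lo=[9, 21] (size 2, max 21) hi=[30, 41] (size 2, min 30) -> median=25.5
Step 5: insert 46 -> lo=[9, 21, 30] (size 3, max 30) hi=[41, 46] (size 2, min 41) -> median=30
Step 6: insert 42 -> lo=[9, 21, 30] (size 3, max 30) hi=[41, 42, 46] (size 3, min 41) -> median=35.5
Step 7: insert 45 -> lo=[9, 21, 30, 41] (size 4, max 41) hi=[42, 45, 46] (size 3, min 42) -> median=41
Step 8: insert 34 -> lo=[9, 21, 30, 34] (size 4, max 34) hi=[41, 42, 45, 46] (size 4, min 41) -> median=37.5
Step 9: insert 18 -> lo=[9, 18, 21, 30, 34] (size 5, max 34) hi=[41, 42, 45, 46] (size 4, min 41) -> median=34
Step 10: insert 11 -> lo=[9, 11, 18, 21, 30] (size 5, max 30) hi=[34, 41, 42, 45, 46] (size 5, min 34) -> median=32
Step 11: insert 11 -> lo=[9, 11, 11, 18, 21, 30] (size 6, max 30) hi=[34, 41, 42, 45, 46] (size 5, min 34) -> median=30
Step 12: insert 33 -> lo=[9, 11, 11, 18, 21, 30] (size 6, max 30) hi=[33, 34, 41, 42, 45, 46] (size 6, min 33) -> median=31.5
Step 13: insert 14 -> lo=[9, 11, 11, 14, 18, 21, 30] (size 7, max 30) hi=[33, 34, 41, 42, 45, 46] (size 6, min 33) -> median=30
Step 14: insert 27 -> lo=[9, 11, 11, 14, 18, 21, 27] (size 7, max 27) hi=[30, 33, 34, 41, 42, 45, 46] (size 7, min 30) -> median=28.5

Answer: 28.5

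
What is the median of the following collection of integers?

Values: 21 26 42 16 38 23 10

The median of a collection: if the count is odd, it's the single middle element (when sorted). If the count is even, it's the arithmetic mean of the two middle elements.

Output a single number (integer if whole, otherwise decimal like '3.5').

Answer: 23

Derivation:
Step 1: insert 21 -> lo=[21] (size 1, max 21) hi=[] (size 0) -> median=21
Step 2: insert 26 -> lo=[21] (size 1, max 21) hi=[26] (size 1, min 26) -> median=23.5
Step 3: insert 42 -> lo=[21, 26] (size 2, max 26) hi=[42] (size 1, min 42) -> median=26
Step 4: insert 16 -> lo=[16, 21] (size 2, max 21) hi=[26, 42] (size 2, min 26) -> median=23.5
Step 5: insert 38 -> lo=[16, 21, 26] (size 3, max 26) hi=[38, 42] (size 2, min 38) -> median=26
Step 6: insert 23 -> lo=[16, 21, 23] (size 3, max 23) hi=[26, 38, 42] (size 3, min 26) -> median=24.5
Step 7: insert 10 -> lo=[10, 16, 21, 23] (size 4, max 23) hi=[26, 38, 42] (size 3, min 26) -> median=23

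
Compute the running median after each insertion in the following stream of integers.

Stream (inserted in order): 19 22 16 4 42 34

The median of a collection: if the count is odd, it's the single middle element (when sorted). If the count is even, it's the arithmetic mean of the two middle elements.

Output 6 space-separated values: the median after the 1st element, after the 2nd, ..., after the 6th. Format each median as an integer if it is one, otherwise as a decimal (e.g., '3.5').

Answer: 19 20.5 19 17.5 19 20.5

Derivation:
Step 1: insert 19 -> lo=[19] (size 1, max 19) hi=[] (size 0) -> median=19
Step 2: insert 22 -> lo=[19] (size 1, max 19) hi=[22] (size 1, min 22) -> median=20.5
Step 3: insert 16 -> lo=[16, 19] (size 2, max 19) hi=[22] (size 1, min 22) -> median=19
Step 4: insert 4 -> lo=[4, 16] (size 2, max 16) hi=[19, 22] (size 2, min 19) -> median=17.5
Step 5: insert 42 -> lo=[4, 16, 19] (size 3, max 19) hi=[22, 42] (size 2, min 22) -> median=19
Step 6: insert 34 -> lo=[4, 16, 19] (size 3, max 19) hi=[22, 34, 42] (size 3, min 22) -> median=20.5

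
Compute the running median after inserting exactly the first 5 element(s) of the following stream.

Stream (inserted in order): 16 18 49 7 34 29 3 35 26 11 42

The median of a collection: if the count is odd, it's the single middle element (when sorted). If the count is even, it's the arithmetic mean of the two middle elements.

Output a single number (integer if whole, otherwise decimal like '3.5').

Answer: 18

Derivation:
Step 1: insert 16 -> lo=[16] (size 1, max 16) hi=[] (size 0) -> median=16
Step 2: insert 18 -> lo=[16] (size 1, max 16) hi=[18] (size 1, min 18) -> median=17
Step 3: insert 49 -> lo=[16, 18] (size 2, max 18) hi=[49] (size 1, min 49) -> median=18
Step 4: insert 7 -> lo=[7, 16] (size 2, max 16) hi=[18, 49] (size 2, min 18) -> median=17
Step 5: insert 34 -> lo=[7, 16, 18] (size 3, max 18) hi=[34, 49] (size 2, min 34) -> median=18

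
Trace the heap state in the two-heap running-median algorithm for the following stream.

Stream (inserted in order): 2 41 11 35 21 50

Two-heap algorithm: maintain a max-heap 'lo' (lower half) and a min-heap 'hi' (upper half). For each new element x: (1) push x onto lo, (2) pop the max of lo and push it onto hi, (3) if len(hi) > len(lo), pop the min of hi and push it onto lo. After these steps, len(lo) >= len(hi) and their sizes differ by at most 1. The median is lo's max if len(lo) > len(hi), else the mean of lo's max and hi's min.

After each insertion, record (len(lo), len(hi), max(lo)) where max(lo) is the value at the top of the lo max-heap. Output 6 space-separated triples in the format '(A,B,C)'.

Step 1: insert 2 -> lo=[2] hi=[] -> (len(lo)=1, len(hi)=0, max(lo)=2)
Step 2: insert 41 -> lo=[2] hi=[41] -> (len(lo)=1, len(hi)=1, max(lo)=2)
Step 3: insert 11 -> lo=[2, 11] hi=[41] -> (len(lo)=2, len(hi)=1, max(lo)=11)
Step 4: insert 35 -> lo=[2, 11] hi=[35, 41] -> (len(lo)=2, len(hi)=2, max(lo)=11)
Step 5: insert 21 -> lo=[2, 11, 21] hi=[35, 41] -> (len(lo)=3, len(hi)=2, max(lo)=21)
Step 6: insert 50 -> lo=[2, 11, 21] hi=[35, 41, 50] -> (len(lo)=3, len(hi)=3, max(lo)=21)

Answer: (1,0,2) (1,1,2) (2,1,11) (2,2,11) (3,2,21) (3,3,21)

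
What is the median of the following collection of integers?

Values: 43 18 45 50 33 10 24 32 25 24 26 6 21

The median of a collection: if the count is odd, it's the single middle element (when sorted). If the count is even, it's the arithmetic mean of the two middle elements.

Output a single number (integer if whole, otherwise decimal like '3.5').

Step 1: insert 43 -> lo=[43] (size 1, max 43) hi=[] (size 0) -> median=43
Step 2: insert 18 -> lo=[18] (size 1, max 18) hi=[43] (size 1, min 43) -> median=30.5
Step 3: insert 45 -> lo=[18, 43] (size 2, max 43) hi=[45] (size 1, min 45) -> median=43
Step 4: insert 50 -> lo=[18, 43] (size 2, max 43) hi=[45, 50] (size 2, min 45) -> median=44
Step 5: insert 33 -> lo=[18, 33, 43] (size 3, max 43) hi=[45, 50] (size 2, min 45) -> median=43
Step 6: insert 10 -> lo=[10, 18, 33] (size 3, max 33) hi=[43, 45, 50] (size 3, min 43) -> median=38
Step 7: insert 24 -> lo=[10, 18, 24, 33] (size 4, max 33) hi=[43, 45, 50] (size 3, min 43) -> median=33
Step 8: insert 32 -> lo=[10, 18, 24, 32] (size 4, max 32) hi=[33, 43, 45, 50] (size 4, min 33) -> median=32.5
Step 9: insert 25 -> lo=[10, 18, 24, 25, 32] (size 5, max 32) hi=[33, 43, 45, 50] (size 4, min 33) -> median=32
Step 10: insert 24 -> lo=[10, 18, 24, 24, 25] (size 5, max 25) hi=[32, 33, 43, 45, 50] (size 5, min 32) -> median=28.5
Step 11: insert 26 -> lo=[10, 18, 24, 24, 25, 26] (size 6, max 26) hi=[32, 33, 43, 45, 50] (size 5, min 32) -> median=26
Step 12: insert 6 -> lo=[6, 10, 18, 24, 24, 25] (size 6, max 25) hi=[26, 32, 33, 43, 45, 50] (size 6, min 26) -> median=25.5
Step 13: insert 21 -> lo=[6, 10, 18, 21, 24, 24, 25] (size 7, max 25) hi=[26, 32, 33, 43, 45, 50] (size 6, min 26) -> median=25

Answer: 25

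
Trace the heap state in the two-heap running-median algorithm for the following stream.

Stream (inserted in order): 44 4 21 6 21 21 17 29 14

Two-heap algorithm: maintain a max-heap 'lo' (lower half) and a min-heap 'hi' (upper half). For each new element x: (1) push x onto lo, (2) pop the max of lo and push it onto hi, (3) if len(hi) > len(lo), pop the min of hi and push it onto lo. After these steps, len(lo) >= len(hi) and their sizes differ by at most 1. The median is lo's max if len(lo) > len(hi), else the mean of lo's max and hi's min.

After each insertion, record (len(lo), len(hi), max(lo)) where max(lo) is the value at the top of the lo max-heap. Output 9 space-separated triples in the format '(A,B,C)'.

Answer: (1,0,44) (1,1,4) (2,1,21) (2,2,6) (3,2,21) (3,3,21) (4,3,21) (4,4,21) (5,4,21)

Derivation:
Step 1: insert 44 -> lo=[44] hi=[] -> (len(lo)=1, len(hi)=0, max(lo)=44)
Step 2: insert 4 -> lo=[4] hi=[44] -> (len(lo)=1, len(hi)=1, max(lo)=4)
Step 3: insert 21 -> lo=[4, 21] hi=[44] -> (len(lo)=2, len(hi)=1, max(lo)=21)
Step 4: insert 6 -> lo=[4, 6] hi=[21, 44] -> (len(lo)=2, len(hi)=2, max(lo)=6)
Step 5: insert 21 -> lo=[4, 6, 21] hi=[21, 44] -> (len(lo)=3, len(hi)=2, max(lo)=21)
Step 6: insert 21 -> lo=[4, 6, 21] hi=[21, 21, 44] -> (len(lo)=3, len(hi)=3, max(lo)=21)
Step 7: insert 17 -> lo=[4, 6, 17, 21] hi=[21, 21, 44] -> (len(lo)=4, len(hi)=3, max(lo)=21)
Step 8: insert 29 -> lo=[4, 6, 17, 21] hi=[21, 21, 29, 44] -> (len(lo)=4, len(hi)=4, max(lo)=21)
Step 9: insert 14 -> lo=[4, 6, 14, 17, 21] hi=[21, 21, 29, 44] -> (len(lo)=5, len(hi)=4, max(lo)=21)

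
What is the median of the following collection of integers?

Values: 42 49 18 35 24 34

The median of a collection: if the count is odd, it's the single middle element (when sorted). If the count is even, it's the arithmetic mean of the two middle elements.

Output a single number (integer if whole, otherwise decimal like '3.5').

Answer: 34.5

Derivation:
Step 1: insert 42 -> lo=[42] (size 1, max 42) hi=[] (size 0) -> median=42
Step 2: insert 49 -> lo=[42] (size 1, max 42) hi=[49] (size 1, min 49) -> median=45.5
Step 3: insert 18 -> lo=[18, 42] (size 2, max 42) hi=[49] (size 1, min 49) -> median=42
Step 4: insert 35 -> lo=[18, 35] (size 2, max 35) hi=[42, 49] (size 2, min 42) -> median=38.5
Step 5: insert 24 -> lo=[18, 24, 35] (size 3, max 35) hi=[42, 49] (size 2, min 42) -> median=35
Step 6: insert 34 -> lo=[18, 24, 34] (size 3, max 34) hi=[35, 42, 49] (size 3, min 35) -> median=34.5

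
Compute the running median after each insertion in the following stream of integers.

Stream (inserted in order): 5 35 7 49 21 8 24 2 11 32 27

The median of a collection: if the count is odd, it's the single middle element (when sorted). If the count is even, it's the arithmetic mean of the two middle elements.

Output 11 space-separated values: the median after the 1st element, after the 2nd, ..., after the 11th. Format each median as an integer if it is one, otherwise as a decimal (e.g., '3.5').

Step 1: insert 5 -> lo=[5] (size 1, max 5) hi=[] (size 0) -> median=5
Step 2: insert 35 -> lo=[5] (size 1, max 5) hi=[35] (size 1, min 35) -> median=20
Step 3: insert 7 -> lo=[5, 7] (size 2, max 7) hi=[35] (size 1, min 35) -> median=7
Step 4: insert 49 -> lo=[5, 7] (size 2, max 7) hi=[35, 49] (size 2, min 35) -> median=21
Step 5: insert 21 -> lo=[5, 7, 21] (size 3, max 21) hi=[35, 49] (size 2, min 35) -> median=21
Step 6: insert 8 -> lo=[5, 7, 8] (size 3, max 8) hi=[21, 35, 49] (size 3, min 21) -> median=14.5
Step 7: insert 24 -> lo=[5, 7, 8, 21] (size 4, max 21) hi=[24, 35, 49] (size 3, min 24) -> median=21
Step 8: insert 2 -> lo=[2, 5, 7, 8] (size 4, max 8) hi=[21, 24, 35, 49] (size 4, min 21) -> median=14.5
Step 9: insert 11 -> lo=[2, 5, 7, 8, 11] (size 5, max 11) hi=[21, 24, 35, 49] (size 4, min 21) -> median=11
Step 10: insert 32 -> lo=[2, 5, 7, 8, 11] (size 5, max 11) hi=[21, 24, 32, 35, 49] (size 5, min 21) -> median=16
Step 11: insert 27 -> lo=[2, 5, 7, 8, 11, 21] (size 6, max 21) hi=[24, 27, 32, 35, 49] (size 5, min 24) -> median=21

Answer: 5 20 7 21 21 14.5 21 14.5 11 16 21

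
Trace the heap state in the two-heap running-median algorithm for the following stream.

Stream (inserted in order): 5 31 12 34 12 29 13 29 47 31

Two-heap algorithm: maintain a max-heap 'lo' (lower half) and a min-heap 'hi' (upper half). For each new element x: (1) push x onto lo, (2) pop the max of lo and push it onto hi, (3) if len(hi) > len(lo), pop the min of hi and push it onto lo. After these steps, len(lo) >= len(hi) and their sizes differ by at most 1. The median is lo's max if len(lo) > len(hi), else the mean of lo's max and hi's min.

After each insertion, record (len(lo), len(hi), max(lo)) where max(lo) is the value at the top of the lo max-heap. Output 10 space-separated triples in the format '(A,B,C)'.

Answer: (1,0,5) (1,1,5) (2,1,12) (2,2,12) (3,2,12) (3,3,12) (4,3,13) (4,4,13) (5,4,29) (5,5,29)

Derivation:
Step 1: insert 5 -> lo=[5] hi=[] -> (len(lo)=1, len(hi)=0, max(lo)=5)
Step 2: insert 31 -> lo=[5] hi=[31] -> (len(lo)=1, len(hi)=1, max(lo)=5)
Step 3: insert 12 -> lo=[5, 12] hi=[31] -> (len(lo)=2, len(hi)=1, max(lo)=12)
Step 4: insert 34 -> lo=[5, 12] hi=[31, 34] -> (len(lo)=2, len(hi)=2, max(lo)=12)
Step 5: insert 12 -> lo=[5, 12, 12] hi=[31, 34] -> (len(lo)=3, len(hi)=2, max(lo)=12)
Step 6: insert 29 -> lo=[5, 12, 12] hi=[29, 31, 34] -> (len(lo)=3, len(hi)=3, max(lo)=12)
Step 7: insert 13 -> lo=[5, 12, 12, 13] hi=[29, 31, 34] -> (len(lo)=4, len(hi)=3, max(lo)=13)
Step 8: insert 29 -> lo=[5, 12, 12, 13] hi=[29, 29, 31, 34] -> (len(lo)=4, len(hi)=4, max(lo)=13)
Step 9: insert 47 -> lo=[5, 12, 12, 13, 29] hi=[29, 31, 34, 47] -> (len(lo)=5, len(hi)=4, max(lo)=29)
Step 10: insert 31 -> lo=[5, 12, 12, 13, 29] hi=[29, 31, 31, 34, 47] -> (len(lo)=5, len(hi)=5, max(lo)=29)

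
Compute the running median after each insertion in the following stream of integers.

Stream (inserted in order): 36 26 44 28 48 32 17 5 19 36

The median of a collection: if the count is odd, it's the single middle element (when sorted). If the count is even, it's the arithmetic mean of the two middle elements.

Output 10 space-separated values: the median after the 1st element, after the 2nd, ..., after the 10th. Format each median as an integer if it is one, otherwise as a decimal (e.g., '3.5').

Step 1: insert 36 -> lo=[36] (size 1, max 36) hi=[] (size 0) -> median=36
Step 2: insert 26 -> lo=[26] (size 1, max 26) hi=[36] (size 1, min 36) -> median=31
Step 3: insert 44 -> lo=[26, 36] (size 2, max 36) hi=[44] (size 1, min 44) -> median=36
Step 4: insert 28 -> lo=[26, 28] (size 2, max 28) hi=[36, 44] (size 2, min 36) -> median=32
Step 5: insert 48 -> lo=[26, 28, 36] (size 3, max 36) hi=[44, 48] (size 2, min 44) -> median=36
Step 6: insert 32 -> lo=[26, 28, 32] (size 3, max 32) hi=[36, 44, 48] (size 3, min 36) -> median=34
Step 7: insert 17 -> lo=[17, 26, 28, 32] (size 4, max 32) hi=[36, 44, 48] (size 3, min 36) -> median=32
Step 8: insert 5 -> lo=[5, 17, 26, 28] (size 4, max 28) hi=[32, 36, 44, 48] (size 4, min 32) -> median=30
Step 9: insert 19 -> lo=[5, 17, 19, 26, 28] (size 5, max 28) hi=[32, 36, 44, 48] (size 4, min 32) -> median=28
Step 10: insert 36 -> lo=[5, 17, 19, 26, 28] (size 5, max 28) hi=[32, 36, 36, 44, 48] (size 5, min 32) -> median=30

Answer: 36 31 36 32 36 34 32 30 28 30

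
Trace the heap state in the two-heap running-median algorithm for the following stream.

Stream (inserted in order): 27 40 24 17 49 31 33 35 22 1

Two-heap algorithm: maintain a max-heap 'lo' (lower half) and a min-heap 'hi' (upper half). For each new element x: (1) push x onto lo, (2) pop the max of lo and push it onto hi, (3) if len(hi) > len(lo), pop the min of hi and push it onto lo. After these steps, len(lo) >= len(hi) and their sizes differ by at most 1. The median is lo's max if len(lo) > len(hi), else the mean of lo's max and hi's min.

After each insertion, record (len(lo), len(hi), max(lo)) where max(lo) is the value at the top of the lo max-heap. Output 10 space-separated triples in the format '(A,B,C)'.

Answer: (1,0,27) (1,1,27) (2,1,27) (2,2,24) (3,2,27) (3,3,27) (4,3,31) (4,4,31) (5,4,31) (5,5,27)

Derivation:
Step 1: insert 27 -> lo=[27] hi=[] -> (len(lo)=1, len(hi)=0, max(lo)=27)
Step 2: insert 40 -> lo=[27] hi=[40] -> (len(lo)=1, len(hi)=1, max(lo)=27)
Step 3: insert 24 -> lo=[24, 27] hi=[40] -> (len(lo)=2, len(hi)=1, max(lo)=27)
Step 4: insert 17 -> lo=[17, 24] hi=[27, 40] -> (len(lo)=2, len(hi)=2, max(lo)=24)
Step 5: insert 49 -> lo=[17, 24, 27] hi=[40, 49] -> (len(lo)=3, len(hi)=2, max(lo)=27)
Step 6: insert 31 -> lo=[17, 24, 27] hi=[31, 40, 49] -> (len(lo)=3, len(hi)=3, max(lo)=27)
Step 7: insert 33 -> lo=[17, 24, 27, 31] hi=[33, 40, 49] -> (len(lo)=4, len(hi)=3, max(lo)=31)
Step 8: insert 35 -> lo=[17, 24, 27, 31] hi=[33, 35, 40, 49] -> (len(lo)=4, len(hi)=4, max(lo)=31)
Step 9: insert 22 -> lo=[17, 22, 24, 27, 31] hi=[33, 35, 40, 49] -> (len(lo)=5, len(hi)=4, max(lo)=31)
Step 10: insert 1 -> lo=[1, 17, 22, 24, 27] hi=[31, 33, 35, 40, 49] -> (len(lo)=5, len(hi)=5, max(lo)=27)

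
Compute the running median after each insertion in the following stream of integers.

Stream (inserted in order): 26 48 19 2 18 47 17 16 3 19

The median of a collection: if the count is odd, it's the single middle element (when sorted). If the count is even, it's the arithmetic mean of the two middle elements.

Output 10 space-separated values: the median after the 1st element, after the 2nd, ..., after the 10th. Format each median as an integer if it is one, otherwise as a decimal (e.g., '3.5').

Step 1: insert 26 -> lo=[26] (size 1, max 26) hi=[] (size 0) -> median=26
Step 2: insert 48 -> lo=[26] (size 1, max 26) hi=[48] (size 1, min 48) -> median=37
Step 3: insert 19 -> lo=[19, 26] (size 2, max 26) hi=[48] (size 1, min 48) -> median=26
Step 4: insert 2 -> lo=[2, 19] (size 2, max 19) hi=[26, 48] (size 2, min 26) -> median=22.5
Step 5: insert 18 -> lo=[2, 18, 19] (size 3, max 19) hi=[26, 48] (size 2, min 26) -> median=19
Step 6: insert 47 -> lo=[2, 18, 19] (size 3, max 19) hi=[26, 47, 48] (size 3, min 26) -> median=22.5
Step 7: insert 17 -> lo=[2, 17, 18, 19] (size 4, max 19) hi=[26, 47, 48] (size 3, min 26) -> median=19
Step 8: insert 16 -> lo=[2, 16, 17, 18] (size 4, max 18) hi=[19, 26, 47, 48] (size 4, min 19) -> median=18.5
Step 9: insert 3 -> lo=[2, 3, 16, 17, 18] (size 5, max 18) hi=[19, 26, 47, 48] (size 4, min 19) -> median=18
Step 10: insert 19 -> lo=[2, 3, 16, 17, 18] (size 5, max 18) hi=[19, 19, 26, 47, 48] (size 5, min 19) -> median=18.5

Answer: 26 37 26 22.5 19 22.5 19 18.5 18 18.5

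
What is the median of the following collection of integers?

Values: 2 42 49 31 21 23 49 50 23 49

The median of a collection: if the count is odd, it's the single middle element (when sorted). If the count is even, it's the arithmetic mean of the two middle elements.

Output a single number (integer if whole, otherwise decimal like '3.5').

Answer: 36.5

Derivation:
Step 1: insert 2 -> lo=[2] (size 1, max 2) hi=[] (size 0) -> median=2
Step 2: insert 42 -> lo=[2] (size 1, max 2) hi=[42] (size 1, min 42) -> median=22
Step 3: insert 49 -> lo=[2, 42] (size 2, max 42) hi=[49] (size 1, min 49) -> median=42
Step 4: insert 31 -> lo=[2, 31] (size 2, max 31) hi=[42, 49] (size 2, min 42) -> median=36.5
Step 5: insert 21 -> lo=[2, 21, 31] (size 3, max 31) hi=[42, 49] (size 2, min 42) -> median=31
Step 6: insert 23 -> lo=[2, 21, 23] (size 3, max 23) hi=[31, 42, 49] (size 3, min 31) -> median=27
Step 7: insert 49 -> lo=[2, 21, 23, 31] (size 4, max 31) hi=[42, 49, 49] (size 3, min 42) -> median=31
Step 8: insert 50 -> lo=[2, 21, 23, 31] (size 4, max 31) hi=[42, 49, 49, 50] (size 4, min 42) -> median=36.5
Step 9: insert 23 -> lo=[2, 21, 23, 23, 31] (size 5, max 31) hi=[42, 49, 49, 50] (size 4, min 42) -> median=31
Step 10: insert 49 -> lo=[2, 21, 23, 23, 31] (size 5, max 31) hi=[42, 49, 49, 49, 50] (size 5, min 42) -> median=36.5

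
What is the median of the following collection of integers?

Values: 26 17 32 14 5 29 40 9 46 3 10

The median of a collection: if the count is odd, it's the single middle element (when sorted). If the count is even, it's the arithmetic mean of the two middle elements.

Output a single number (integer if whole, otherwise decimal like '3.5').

Step 1: insert 26 -> lo=[26] (size 1, max 26) hi=[] (size 0) -> median=26
Step 2: insert 17 -> lo=[17] (size 1, max 17) hi=[26] (size 1, min 26) -> median=21.5
Step 3: insert 32 -> lo=[17, 26] (size 2, max 26) hi=[32] (size 1, min 32) -> median=26
Step 4: insert 14 -> lo=[14, 17] (size 2, max 17) hi=[26, 32] (size 2, min 26) -> median=21.5
Step 5: insert 5 -> lo=[5, 14, 17] (size 3, max 17) hi=[26, 32] (size 2, min 26) -> median=17
Step 6: insert 29 -> lo=[5, 14, 17] (size 3, max 17) hi=[26, 29, 32] (size 3, min 26) -> median=21.5
Step 7: insert 40 -> lo=[5, 14, 17, 26] (size 4, max 26) hi=[29, 32, 40] (size 3, min 29) -> median=26
Step 8: insert 9 -> lo=[5, 9, 14, 17] (size 4, max 17) hi=[26, 29, 32, 40] (size 4, min 26) -> median=21.5
Step 9: insert 46 -> lo=[5, 9, 14, 17, 26] (size 5, max 26) hi=[29, 32, 40, 46] (size 4, min 29) -> median=26
Step 10: insert 3 -> lo=[3, 5, 9, 14, 17] (size 5, max 17) hi=[26, 29, 32, 40, 46] (size 5, min 26) -> median=21.5
Step 11: insert 10 -> lo=[3, 5, 9, 10, 14, 17] (size 6, max 17) hi=[26, 29, 32, 40, 46] (size 5, min 26) -> median=17

Answer: 17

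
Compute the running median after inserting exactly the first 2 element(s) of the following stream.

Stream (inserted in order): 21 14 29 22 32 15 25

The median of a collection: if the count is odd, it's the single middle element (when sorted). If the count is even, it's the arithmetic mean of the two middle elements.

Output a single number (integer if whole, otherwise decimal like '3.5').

Step 1: insert 21 -> lo=[21] (size 1, max 21) hi=[] (size 0) -> median=21
Step 2: insert 14 -> lo=[14] (size 1, max 14) hi=[21] (size 1, min 21) -> median=17.5

Answer: 17.5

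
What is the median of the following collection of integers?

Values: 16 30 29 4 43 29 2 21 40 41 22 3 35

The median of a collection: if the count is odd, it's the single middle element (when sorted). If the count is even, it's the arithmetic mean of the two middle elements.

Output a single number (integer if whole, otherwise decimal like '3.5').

Answer: 29

Derivation:
Step 1: insert 16 -> lo=[16] (size 1, max 16) hi=[] (size 0) -> median=16
Step 2: insert 30 -> lo=[16] (size 1, max 16) hi=[30] (size 1, min 30) -> median=23
Step 3: insert 29 -> lo=[16, 29] (size 2, max 29) hi=[30] (size 1, min 30) -> median=29
Step 4: insert 4 -> lo=[4, 16] (size 2, max 16) hi=[29, 30] (size 2, min 29) -> median=22.5
Step 5: insert 43 -> lo=[4, 16, 29] (size 3, max 29) hi=[30, 43] (size 2, min 30) -> median=29
Step 6: insert 29 -> lo=[4, 16, 29] (size 3, max 29) hi=[29, 30, 43] (size 3, min 29) -> median=29
Step 7: insert 2 -> lo=[2, 4, 16, 29] (size 4, max 29) hi=[29, 30, 43] (size 3, min 29) -> median=29
Step 8: insert 21 -> lo=[2, 4, 16, 21] (size 4, max 21) hi=[29, 29, 30, 43] (size 4, min 29) -> median=25
Step 9: insert 40 -> lo=[2, 4, 16, 21, 29] (size 5, max 29) hi=[29, 30, 40, 43] (size 4, min 29) -> median=29
Step 10: insert 41 -> lo=[2, 4, 16, 21, 29] (size 5, max 29) hi=[29, 30, 40, 41, 43] (size 5, min 29) -> median=29
Step 11: insert 22 -> lo=[2, 4, 16, 21, 22, 29] (size 6, max 29) hi=[29, 30, 40, 41, 43] (size 5, min 29) -> median=29
Step 12: insert 3 -> lo=[2, 3, 4, 16, 21, 22] (size 6, max 22) hi=[29, 29, 30, 40, 41, 43] (size 6, min 29) -> median=25.5
Step 13: insert 35 -> lo=[2, 3, 4, 16, 21, 22, 29] (size 7, max 29) hi=[29, 30, 35, 40, 41, 43] (size 6, min 29) -> median=29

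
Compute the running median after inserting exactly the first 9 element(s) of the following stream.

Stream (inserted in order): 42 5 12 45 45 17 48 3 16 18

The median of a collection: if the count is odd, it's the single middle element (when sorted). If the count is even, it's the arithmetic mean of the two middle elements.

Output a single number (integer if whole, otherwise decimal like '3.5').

Answer: 17

Derivation:
Step 1: insert 42 -> lo=[42] (size 1, max 42) hi=[] (size 0) -> median=42
Step 2: insert 5 -> lo=[5] (size 1, max 5) hi=[42] (size 1, min 42) -> median=23.5
Step 3: insert 12 -> lo=[5, 12] (size 2, max 12) hi=[42] (size 1, min 42) -> median=12
Step 4: insert 45 -> lo=[5, 12] (size 2, max 12) hi=[42, 45] (size 2, min 42) -> median=27
Step 5: insert 45 -> lo=[5, 12, 42] (size 3, max 42) hi=[45, 45] (size 2, min 45) -> median=42
Step 6: insert 17 -> lo=[5, 12, 17] (size 3, max 17) hi=[42, 45, 45] (size 3, min 42) -> median=29.5
Step 7: insert 48 -> lo=[5, 12, 17, 42] (size 4, max 42) hi=[45, 45, 48] (size 3, min 45) -> median=42
Step 8: insert 3 -> lo=[3, 5, 12, 17] (size 4, max 17) hi=[42, 45, 45, 48] (size 4, min 42) -> median=29.5
Step 9: insert 16 -> lo=[3, 5, 12, 16, 17] (size 5, max 17) hi=[42, 45, 45, 48] (size 4, min 42) -> median=17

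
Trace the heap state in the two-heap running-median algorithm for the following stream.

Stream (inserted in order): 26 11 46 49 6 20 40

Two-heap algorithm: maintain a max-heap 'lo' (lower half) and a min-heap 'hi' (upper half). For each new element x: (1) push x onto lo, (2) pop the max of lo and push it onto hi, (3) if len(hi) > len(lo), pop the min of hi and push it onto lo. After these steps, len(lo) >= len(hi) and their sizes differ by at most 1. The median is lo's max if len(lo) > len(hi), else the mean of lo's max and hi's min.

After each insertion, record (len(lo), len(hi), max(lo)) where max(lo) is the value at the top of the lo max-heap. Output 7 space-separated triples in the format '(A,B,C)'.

Answer: (1,0,26) (1,1,11) (2,1,26) (2,2,26) (3,2,26) (3,3,20) (4,3,26)

Derivation:
Step 1: insert 26 -> lo=[26] hi=[] -> (len(lo)=1, len(hi)=0, max(lo)=26)
Step 2: insert 11 -> lo=[11] hi=[26] -> (len(lo)=1, len(hi)=1, max(lo)=11)
Step 3: insert 46 -> lo=[11, 26] hi=[46] -> (len(lo)=2, len(hi)=1, max(lo)=26)
Step 4: insert 49 -> lo=[11, 26] hi=[46, 49] -> (len(lo)=2, len(hi)=2, max(lo)=26)
Step 5: insert 6 -> lo=[6, 11, 26] hi=[46, 49] -> (len(lo)=3, len(hi)=2, max(lo)=26)
Step 6: insert 20 -> lo=[6, 11, 20] hi=[26, 46, 49] -> (len(lo)=3, len(hi)=3, max(lo)=20)
Step 7: insert 40 -> lo=[6, 11, 20, 26] hi=[40, 46, 49] -> (len(lo)=4, len(hi)=3, max(lo)=26)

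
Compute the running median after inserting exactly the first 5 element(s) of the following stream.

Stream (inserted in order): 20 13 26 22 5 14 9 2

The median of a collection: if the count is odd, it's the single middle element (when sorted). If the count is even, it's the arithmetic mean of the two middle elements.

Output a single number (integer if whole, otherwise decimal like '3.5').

Answer: 20

Derivation:
Step 1: insert 20 -> lo=[20] (size 1, max 20) hi=[] (size 0) -> median=20
Step 2: insert 13 -> lo=[13] (size 1, max 13) hi=[20] (size 1, min 20) -> median=16.5
Step 3: insert 26 -> lo=[13, 20] (size 2, max 20) hi=[26] (size 1, min 26) -> median=20
Step 4: insert 22 -> lo=[13, 20] (size 2, max 20) hi=[22, 26] (size 2, min 22) -> median=21
Step 5: insert 5 -> lo=[5, 13, 20] (size 3, max 20) hi=[22, 26] (size 2, min 22) -> median=20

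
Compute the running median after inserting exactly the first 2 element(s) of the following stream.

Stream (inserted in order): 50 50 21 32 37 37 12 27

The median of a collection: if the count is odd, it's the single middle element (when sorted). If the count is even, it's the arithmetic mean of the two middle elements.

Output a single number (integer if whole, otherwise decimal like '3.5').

Answer: 50

Derivation:
Step 1: insert 50 -> lo=[50] (size 1, max 50) hi=[] (size 0) -> median=50
Step 2: insert 50 -> lo=[50] (size 1, max 50) hi=[50] (size 1, min 50) -> median=50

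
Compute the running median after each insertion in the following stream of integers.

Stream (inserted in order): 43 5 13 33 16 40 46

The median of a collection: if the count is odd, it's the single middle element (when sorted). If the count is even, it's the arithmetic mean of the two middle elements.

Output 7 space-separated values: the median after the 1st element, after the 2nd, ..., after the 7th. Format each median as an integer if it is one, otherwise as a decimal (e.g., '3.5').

Step 1: insert 43 -> lo=[43] (size 1, max 43) hi=[] (size 0) -> median=43
Step 2: insert 5 -> lo=[5] (size 1, max 5) hi=[43] (size 1, min 43) -> median=24
Step 3: insert 13 -> lo=[5, 13] (size 2, max 13) hi=[43] (size 1, min 43) -> median=13
Step 4: insert 33 -> lo=[5, 13] (size 2, max 13) hi=[33, 43] (size 2, min 33) -> median=23
Step 5: insert 16 -> lo=[5, 13, 16] (size 3, max 16) hi=[33, 43] (size 2, min 33) -> median=16
Step 6: insert 40 -> lo=[5, 13, 16] (size 3, max 16) hi=[33, 40, 43] (size 3, min 33) -> median=24.5
Step 7: insert 46 -> lo=[5, 13, 16, 33] (size 4, max 33) hi=[40, 43, 46] (size 3, min 40) -> median=33

Answer: 43 24 13 23 16 24.5 33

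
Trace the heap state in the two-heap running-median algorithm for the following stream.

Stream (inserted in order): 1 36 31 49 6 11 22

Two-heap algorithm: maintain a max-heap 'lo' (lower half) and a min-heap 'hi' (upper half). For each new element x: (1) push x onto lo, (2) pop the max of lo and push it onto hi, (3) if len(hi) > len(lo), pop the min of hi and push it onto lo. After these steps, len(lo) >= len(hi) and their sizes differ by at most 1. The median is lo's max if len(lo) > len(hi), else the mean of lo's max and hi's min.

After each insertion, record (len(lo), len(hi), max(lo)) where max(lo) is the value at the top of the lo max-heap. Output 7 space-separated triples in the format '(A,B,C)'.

Step 1: insert 1 -> lo=[1] hi=[] -> (len(lo)=1, len(hi)=0, max(lo)=1)
Step 2: insert 36 -> lo=[1] hi=[36] -> (len(lo)=1, len(hi)=1, max(lo)=1)
Step 3: insert 31 -> lo=[1, 31] hi=[36] -> (len(lo)=2, len(hi)=1, max(lo)=31)
Step 4: insert 49 -> lo=[1, 31] hi=[36, 49] -> (len(lo)=2, len(hi)=2, max(lo)=31)
Step 5: insert 6 -> lo=[1, 6, 31] hi=[36, 49] -> (len(lo)=3, len(hi)=2, max(lo)=31)
Step 6: insert 11 -> lo=[1, 6, 11] hi=[31, 36, 49] -> (len(lo)=3, len(hi)=3, max(lo)=11)
Step 7: insert 22 -> lo=[1, 6, 11, 22] hi=[31, 36, 49] -> (len(lo)=4, len(hi)=3, max(lo)=22)

Answer: (1,0,1) (1,1,1) (2,1,31) (2,2,31) (3,2,31) (3,3,11) (4,3,22)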